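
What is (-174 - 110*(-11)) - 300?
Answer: 736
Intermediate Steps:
(-174 - 110*(-11)) - 300 = (-174 + 1210) - 300 = 1036 - 300 = 736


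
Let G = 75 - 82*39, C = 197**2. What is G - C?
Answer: -41932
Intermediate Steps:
C = 38809
G = -3123 (G = 75 - 3198 = -3123)
G - C = -3123 - 1*38809 = -3123 - 38809 = -41932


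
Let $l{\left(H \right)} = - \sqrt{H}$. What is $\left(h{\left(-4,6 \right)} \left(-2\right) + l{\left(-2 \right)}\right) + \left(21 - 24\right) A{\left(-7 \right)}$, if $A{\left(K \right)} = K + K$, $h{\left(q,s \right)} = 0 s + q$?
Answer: $50 - i \sqrt{2} \approx 50.0 - 1.4142 i$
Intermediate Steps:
$h{\left(q,s \right)} = q$ ($h{\left(q,s \right)} = 0 + q = q$)
$A{\left(K \right)} = 2 K$
$\left(h{\left(-4,6 \right)} \left(-2\right) + l{\left(-2 \right)}\right) + \left(21 - 24\right) A{\left(-7 \right)} = \left(\left(-4\right) \left(-2\right) - \sqrt{-2}\right) + \left(21 - 24\right) 2 \left(-7\right) = \left(8 - i \sqrt{2}\right) - -42 = \left(8 - i \sqrt{2}\right) + 42 = 50 - i \sqrt{2}$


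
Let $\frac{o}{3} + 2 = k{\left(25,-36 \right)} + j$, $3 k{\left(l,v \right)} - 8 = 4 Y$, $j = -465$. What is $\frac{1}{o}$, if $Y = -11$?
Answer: $- \frac{1}{1437} \approx -0.00069589$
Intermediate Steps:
$k{\left(l,v \right)} = -12$ ($k{\left(l,v \right)} = \frac{8}{3} + \frac{4 \left(-11\right)}{3} = \frac{8}{3} + \frac{1}{3} \left(-44\right) = \frac{8}{3} - \frac{44}{3} = -12$)
$o = -1437$ ($o = -6 + 3 \left(-12 - 465\right) = -6 + 3 \left(-477\right) = -6 - 1431 = -1437$)
$\frac{1}{o} = \frac{1}{-1437} = - \frac{1}{1437}$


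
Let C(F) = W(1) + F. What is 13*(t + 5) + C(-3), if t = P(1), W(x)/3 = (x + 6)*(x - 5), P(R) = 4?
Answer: 30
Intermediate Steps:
W(x) = 3*(-5 + x)*(6 + x) (W(x) = 3*((x + 6)*(x - 5)) = 3*((6 + x)*(-5 + x)) = 3*((-5 + x)*(6 + x)) = 3*(-5 + x)*(6 + x))
t = 4
C(F) = -84 + F (C(F) = (-90 + 3*1 + 3*1²) + F = (-90 + 3 + 3*1) + F = (-90 + 3 + 3) + F = -84 + F)
13*(t + 5) + C(-3) = 13*(4 + 5) + (-84 - 3) = 13*9 - 87 = 117 - 87 = 30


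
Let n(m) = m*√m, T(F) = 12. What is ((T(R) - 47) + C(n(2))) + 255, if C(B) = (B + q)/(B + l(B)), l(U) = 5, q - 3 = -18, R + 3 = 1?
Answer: 3657/17 + 40*√2/17 ≈ 218.45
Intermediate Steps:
R = -2 (R = -3 + 1 = -2)
q = -15 (q = 3 - 18 = -15)
n(m) = m^(3/2)
C(B) = (-15 + B)/(5 + B) (C(B) = (B - 15)/(B + 5) = (-15 + B)/(5 + B))
((T(R) - 47) + C(n(2))) + 255 = ((12 - 47) + (-15 + 2^(3/2))/(5 + 2^(3/2))) + 255 = (-35 + (-15 + 2*√2)/(5 + 2*√2)) + 255 = 220 + (-15 + 2*√2)/(5 + 2*√2)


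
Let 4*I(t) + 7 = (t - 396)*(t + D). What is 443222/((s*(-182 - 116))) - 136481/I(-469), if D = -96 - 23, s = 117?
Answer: -9402409895/682050033 ≈ -13.786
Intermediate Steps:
D = -119
I(t) = -7/4 + (-396 + t)*(-119 + t)/4 (I(t) = -7/4 + ((t - 396)*(t - 119))/4 = -7/4 + ((-396 + t)*(-119 + t))/4 = -7/4 + (-396 + t)*(-119 + t)/4)
443222/((s*(-182 - 116))) - 136481/I(-469) = 443222/((117*(-182 - 116))) - 136481/(47117/4 - 515/4*(-469) + (¼)*(-469)²) = 443222/((117*(-298))) - 136481/(47117/4 + 241535/4 + (¼)*219961) = 443222/(-34866) - 136481/(47117/4 + 241535/4 + 219961/4) = 443222*(-1/34866) - 136481/508613/4 = -17047/1341 - 136481*4/508613 = -17047/1341 - 545924/508613 = -9402409895/682050033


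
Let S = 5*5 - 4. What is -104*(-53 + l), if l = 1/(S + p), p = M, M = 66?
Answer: 479440/87 ≈ 5510.8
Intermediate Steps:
S = 21 (S = 25 - 4 = 21)
p = 66
l = 1/87 (l = 1/(21 + 66) = 1/87 ≈ 0.011494)
-104*(-53 + l) = -104*(-53 + 1/87) = -104*(-4610/87) = 479440/87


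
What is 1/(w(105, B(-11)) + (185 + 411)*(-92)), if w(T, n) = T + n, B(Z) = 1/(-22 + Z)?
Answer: -33/1805992 ≈ -1.8272e-5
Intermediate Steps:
1/(w(105, B(-11)) + (185 + 411)*(-92)) = 1/((105 + 1/(-22 - 11)) + (185 + 411)*(-92)) = 1/((105 + 1/(-33)) + 596*(-92)) = 1/((105 - 1/33) - 54832) = 1/(3464/33 - 54832) = 1/(-1805992/33) = -33/1805992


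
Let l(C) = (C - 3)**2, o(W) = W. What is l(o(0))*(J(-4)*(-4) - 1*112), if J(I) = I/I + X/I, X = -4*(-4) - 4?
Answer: -936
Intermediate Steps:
X = 12 (X = 16 - 4 = 12)
J(I) = 1 + 12/I (J(I) = I/I + 12/I = 1 + 12/I)
l(C) = (-3 + C)**2
l(o(0))*(J(-4)*(-4) - 1*112) = (-3 + 0)**2*(((12 - 4)/(-4))*(-4) - 1*112) = (-3)**2*(-1/4*8*(-4) - 112) = 9*(-2*(-4) - 112) = 9*(8 - 112) = 9*(-104) = -936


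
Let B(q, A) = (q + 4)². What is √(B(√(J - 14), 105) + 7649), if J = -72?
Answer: √(7579 + 8*I*√86) ≈ 87.058 + 0.4261*I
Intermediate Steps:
B(q, A) = (4 + q)²
√(B(√(J - 14), 105) + 7649) = √((4 + √(-72 - 14))² + 7649) = √((4 + √(-86))² + 7649) = √((4 + I*√86)² + 7649) = √(7649 + (4 + I*√86)²)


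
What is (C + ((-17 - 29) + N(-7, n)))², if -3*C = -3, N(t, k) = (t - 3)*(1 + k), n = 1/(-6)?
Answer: 25600/9 ≈ 2844.4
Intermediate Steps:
n = -⅙ ≈ -0.16667
N(t, k) = (1 + k)*(-3 + t) (N(t, k) = (-3 + t)*(1 + k) = (1 + k)*(-3 + t))
C = 1 (C = -⅓*(-3) = 1)
(C + ((-17 - 29) + N(-7, n)))² = (1 + ((-17 - 29) + (-3 - 7 - 3*(-⅙) - ⅙*(-7))))² = (1 + (-46 + (-3 - 7 + ½ + 7/6)))² = (1 + (-46 - 25/3))² = (1 - 163/3)² = (-160/3)² = 25600/9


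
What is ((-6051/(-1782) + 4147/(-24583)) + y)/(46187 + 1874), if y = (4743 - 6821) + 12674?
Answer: 11905624045/53984710494 ≈ 0.22054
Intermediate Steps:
y = 10596 (y = -2078 + 12674 = 10596)
((-6051/(-1782) + 4147/(-24583)) + y)/(46187 + 1874) = ((-6051/(-1782) + 4147/(-24583)) + 10596)/(46187 + 1874) = ((-6051*(-1/1782) + 4147*(-1/24583)) + 10596)/48061 = ((2017/594 - 319/1891) + 10596)*(1/48061) = (3624661/1123254 + 10596)*(1/48061) = (11905624045/1123254)*(1/48061) = 11905624045/53984710494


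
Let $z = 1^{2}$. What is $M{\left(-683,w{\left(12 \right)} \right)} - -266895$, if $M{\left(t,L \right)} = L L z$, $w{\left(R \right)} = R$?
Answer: $267039$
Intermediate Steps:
$z = 1$
$M{\left(t,L \right)} = L^{2}$ ($M{\left(t,L \right)} = L L 1 = L^{2} \cdot 1 = L^{2}$)
$M{\left(-683,w{\left(12 \right)} \right)} - -266895 = 12^{2} - -266895 = 144 + 266895 = 267039$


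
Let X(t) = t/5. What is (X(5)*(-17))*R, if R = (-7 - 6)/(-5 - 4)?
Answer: -221/9 ≈ -24.556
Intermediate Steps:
X(t) = t/5 (X(t) = t*(⅕) = t/5)
R = 13/9 (R = -13/(-9) = -13*(-⅑) = 13/9 ≈ 1.4444)
(X(5)*(-17))*R = (((⅕)*5)*(-17))*(13/9) = (1*(-17))*(13/9) = -17*13/9 = -221/9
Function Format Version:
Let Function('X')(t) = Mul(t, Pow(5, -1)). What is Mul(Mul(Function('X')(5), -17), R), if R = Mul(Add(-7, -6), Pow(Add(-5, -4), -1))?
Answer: Rational(-221, 9) ≈ -24.556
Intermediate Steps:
Function('X')(t) = Mul(Rational(1, 5), t) (Function('X')(t) = Mul(t, Rational(1, 5)) = Mul(Rational(1, 5), t))
R = Rational(13, 9) (R = Mul(-13, Pow(-9, -1)) = Mul(-13, Rational(-1, 9)) = Rational(13, 9) ≈ 1.4444)
Mul(Mul(Function('X')(5), -17), R) = Mul(Mul(Mul(Rational(1, 5), 5), -17), Rational(13, 9)) = Mul(Mul(1, -17), Rational(13, 9)) = Mul(-17, Rational(13, 9)) = Rational(-221, 9)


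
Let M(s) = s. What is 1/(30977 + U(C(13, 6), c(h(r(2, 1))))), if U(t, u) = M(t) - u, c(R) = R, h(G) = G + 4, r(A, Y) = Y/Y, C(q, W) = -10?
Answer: 1/30962 ≈ 3.2298e-5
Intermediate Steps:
r(A, Y) = 1
h(G) = 4 + G
U(t, u) = t - u
1/(30977 + U(C(13, 6), c(h(r(2, 1))))) = 1/(30977 + (-10 - (4 + 1))) = 1/(30977 + (-10 - 1*5)) = 1/(30977 + (-10 - 5)) = 1/(30977 - 15) = 1/30962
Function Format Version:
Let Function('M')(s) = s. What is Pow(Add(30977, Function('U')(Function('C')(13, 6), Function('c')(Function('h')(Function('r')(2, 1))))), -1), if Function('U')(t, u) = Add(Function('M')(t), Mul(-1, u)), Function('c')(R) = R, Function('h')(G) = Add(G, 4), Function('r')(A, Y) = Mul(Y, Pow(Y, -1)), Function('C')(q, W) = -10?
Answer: Rational(1, 30962) ≈ 3.2298e-5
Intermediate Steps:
Function('r')(A, Y) = 1
Function('h')(G) = Add(4, G)
Function('U')(t, u) = Add(t, Mul(-1, u))
Pow(Add(30977, Function('U')(Function('C')(13, 6), Function('c')(Function('h')(Function('r')(2, 1))))), -1) = Pow(Add(30977, Add(-10, Mul(-1, Add(4, 1)))), -1) = Pow(Add(30977, Add(-10, Mul(-1, 5))), -1) = Pow(Add(30977, Add(-10, -5)), -1) = Pow(Add(30977, -15), -1) = Pow(30962, -1) = Rational(1, 30962)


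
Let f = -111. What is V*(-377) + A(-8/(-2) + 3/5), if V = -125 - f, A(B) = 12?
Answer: 5290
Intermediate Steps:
V = -14 (V = -125 - 1*(-111) = -125 + 111 = -14)
V*(-377) + A(-8/(-2) + 3/5) = -14*(-377) + 12 = 5278 + 12 = 5290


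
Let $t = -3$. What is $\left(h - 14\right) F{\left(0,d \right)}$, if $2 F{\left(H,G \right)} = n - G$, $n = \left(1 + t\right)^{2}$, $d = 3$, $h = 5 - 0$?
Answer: $- \frac{9}{2} \approx -4.5$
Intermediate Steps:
$h = 5$ ($h = 5 + 0 = 5$)
$n = 4$ ($n = \left(1 - 3\right)^{2} = \left(-2\right)^{2} = 4$)
$F{\left(H,G \right)} = 2 - \frac{G}{2}$ ($F{\left(H,G \right)} = \frac{4 - G}{2} = 2 - \frac{G}{2}$)
$\left(h - 14\right) F{\left(0,d \right)} = \left(5 - 14\right) \left(2 - \frac{3}{2}\right) = - 9 \left(2 - \frac{3}{2}\right) = \left(-9\right) \frac{1}{2} = - \frac{9}{2}$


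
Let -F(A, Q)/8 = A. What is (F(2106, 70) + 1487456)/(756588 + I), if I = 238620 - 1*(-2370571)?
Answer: 1470608/3365779 ≈ 0.43693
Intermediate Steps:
F(A, Q) = -8*A
I = 2609191 (I = 238620 + 2370571 = 2609191)
(F(2106, 70) + 1487456)/(756588 + I) = (-8*2106 + 1487456)/(756588 + 2609191) = (-16848 + 1487456)/3365779 = 1470608*(1/3365779) = 1470608/3365779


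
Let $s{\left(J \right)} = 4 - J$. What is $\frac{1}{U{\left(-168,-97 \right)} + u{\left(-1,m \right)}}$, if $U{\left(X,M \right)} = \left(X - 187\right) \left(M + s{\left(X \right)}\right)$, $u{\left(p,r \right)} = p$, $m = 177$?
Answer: $- \frac{1}{26626} \approx -3.7557 \cdot 10^{-5}$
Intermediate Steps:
$U{\left(X,M \right)} = \left(-187 + X\right) \left(4 + M - X\right)$ ($U{\left(X,M \right)} = \left(X - 187\right) \left(M - \left(-4 + X\right)\right) = \left(-187 + X\right) \left(4 + M - X\right)$)
$\frac{1}{U{\left(-168,-97 \right)} + u{\left(-1,m \right)}} = \frac{1}{\left(-748 - \left(-168\right)^{2} - -18139 + 191 \left(-168\right) - -16296\right) - 1} = \frac{1}{\left(-748 - 28224 + 18139 - 32088 + 16296\right) - 1} = \frac{1}{-26625 - 1} = \frac{1}{-26626} = - \frac{1}{26626}$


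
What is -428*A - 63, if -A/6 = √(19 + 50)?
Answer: -63 + 2568*√69 ≈ 21268.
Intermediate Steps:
A = -6*√69 (A = -6*√(19 + 50) = -6*√69 ≈ -49.840)
-428*A - 63 = -(-2568)*√69 - 63 = 2568*√69 - 63 = -63 + 2568*√69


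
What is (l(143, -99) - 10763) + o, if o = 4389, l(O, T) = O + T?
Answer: -6330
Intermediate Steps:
(l(143, -99) - 10763) + o = ((143 - 99) - 10763) + 4389 = (44 - 10763) + 4389 = -10719 + 4389 = -6330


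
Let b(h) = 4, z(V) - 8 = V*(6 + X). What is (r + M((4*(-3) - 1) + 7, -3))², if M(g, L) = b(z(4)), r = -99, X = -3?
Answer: 9025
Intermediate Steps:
z(V) = 8 + 3*V (z(V) = 8 + V*(6 - 3) = 8 + V*3 = 8 + 3*V)
M(g, L) = 4
(r + M((4*(-3) - 1) + 7, -3))² = (-99 + 4)² = (-95)² = 9025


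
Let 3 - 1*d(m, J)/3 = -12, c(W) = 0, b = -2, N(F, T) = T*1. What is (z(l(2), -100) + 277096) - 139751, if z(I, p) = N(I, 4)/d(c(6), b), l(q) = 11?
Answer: 6180529/45 ≈ 1.3735e+5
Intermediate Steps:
N(F, T) = T
d(m, J) = 45 (d(m, J) = 9 - 3*(-12) = 9 + 36 = 45)
z(I, p) = 4/45
(z(l(2), -100) + 277096) - 139751 = (4/45 + 277096) - 139751 = 12469324/45 - 139751 = 6180529/45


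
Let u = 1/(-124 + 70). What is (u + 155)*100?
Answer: 418450/27 ≈ 15498.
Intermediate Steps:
u = -1/54 (u = 1/(-54) = -1/54 ≈ -0.018519)
(u + 155)*100 = (-1/54 + 155)*100 = (8369/54)*100 = 418450/27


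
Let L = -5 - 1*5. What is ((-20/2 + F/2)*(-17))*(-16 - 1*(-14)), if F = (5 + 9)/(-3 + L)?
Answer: -4658/13 ≈ -358.31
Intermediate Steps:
L = -10 (L = -5 - 5 = -10)
F = -14/13 (F = (5 + 9)/(-3 - 10) = 14/(-13) = 14*(-1/13) = -14/13 ≈ -1.0769)
((-20/2 + F/2)*(-17))*(-16 - 1*(-14)) = ((-20/2 - 14/13/2)*(-17))*(-16 - 1*(-14)) = ((-20*1/2 - 14/13*1/2)*(-17))*(-16 + 14) = ((-10 - 7/13)*(-17))*(-2) = -137/13*(-17)*(-2) = (2329/13)*(-2) = -4658/13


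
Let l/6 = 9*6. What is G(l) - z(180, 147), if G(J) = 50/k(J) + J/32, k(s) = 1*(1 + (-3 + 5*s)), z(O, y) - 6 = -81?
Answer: 551129/6472 ≈ 85.156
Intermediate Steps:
z(O, y) = -75 (z(O, y) = 6 - 81 = -75)
l = 324 (l = 6*(9*6) = 6*54 = 324)
k(s) = -2 + 5*s (k(s) = 1*(-2 + 5*s) = -2 + 5*s)
G(J) = 50/(-2 + 5*J) + J/32
G(l) - z(180, 147) = (1600 + 324*(-2 + 5*324))/(32*(-2 + 5*324)) - 1*(-75) = (1600 + 324*(-2 + 1620))/(32*(-2 + 1620)) + 75 = (1/32)*(1600 + 324*1618)/1618 + 75 = (1/32)*(1/1618)*(1600 + 524232) + 75 = (1/32)*(1/1618)*525832 + 75 = 65729/6472 + 75 = 551129/6472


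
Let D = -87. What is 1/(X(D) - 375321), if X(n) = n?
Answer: -1/375408 ≈ -2.6638e-6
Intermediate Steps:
1/(X(D) - 375321) = 1/(-87 - 375321) = 1/(-375408) = -1/375408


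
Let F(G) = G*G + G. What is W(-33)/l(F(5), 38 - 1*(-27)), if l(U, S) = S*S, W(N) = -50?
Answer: -2/169 ≈ -0.011834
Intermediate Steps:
F(G) = G + G² (F(G) = G² + G = G + G²)
l(U, S) = S²
W(-33)/l(F(5), 38 - 1*(-27)) = -50/(38 - 1*(-27))² = -50/(38 + 27)² = -50/(65²) = -50/4225 = -50*1/4225 = -2/169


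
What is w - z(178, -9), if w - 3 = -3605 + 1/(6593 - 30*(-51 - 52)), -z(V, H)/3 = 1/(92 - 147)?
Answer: -1918328124/532565 ≈ -3602.1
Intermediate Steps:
z(V, H) = 3/55 (z(V, H) = -3/(92 - 147) = -3/(-55) = -3*(-1/55) = 3/55)
w = -34878165/9683 (w = 3 + (-3605 + 1/(6593 - 30*(-51 - 52))) = 3 + (-3605 + 1/(6593 - 30*(-103))) = 3 + (-3605 + 1/(6593 + 3090)) = 3 + (-3605 + 1/9683) = 3 - 34907214/9683 = -34878165/9683 ≈ -3602.0)
w - z(178, -9) = -34878165/9683 - 1*3/55 = -34878165/9683 - 3/55 = -1918328124/532565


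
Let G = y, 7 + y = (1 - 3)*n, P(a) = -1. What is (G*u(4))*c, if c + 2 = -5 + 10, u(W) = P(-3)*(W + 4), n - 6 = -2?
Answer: 360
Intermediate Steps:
n = 4 (n = 6 - 2 = 4)
u(W) = -4 - W (u(W) = -(W + 4) = -(4 + W) = -4 - W)
c = 3 (c = -2 + (-5 + 10) = -2 + 5 = 3)
y = -15 (y = -7 + (1 - 3)*4 = -7 - 2*4 = -7 - 8 = -15)
G = -15
(G*u(4))*c = -15*(-4 - 1*4)*3 = -15*(-4 - 4)*3 = -15*(-8)*3 = 120*3 = 360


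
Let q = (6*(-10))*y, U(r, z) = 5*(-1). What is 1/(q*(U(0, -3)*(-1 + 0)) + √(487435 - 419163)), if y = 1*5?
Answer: -375/545432 - √4267/545432 ≈ -0.00080729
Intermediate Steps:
y = 5
U(r, z) = -5
q = -300 (q = (6*(-10))*5 = -60*5 = -300)
1/(q*(U(0, -3)*(-1 + 0)) + √(487435 - 419163)) = 1/(-(-1500)*(-1 + 0) + √(487435 - 419163)) = 1/(-(-1500)*(-1) + √68272) = 1/(-300*5 + 4*√4267) = 1/(-1500 + 4*√4267)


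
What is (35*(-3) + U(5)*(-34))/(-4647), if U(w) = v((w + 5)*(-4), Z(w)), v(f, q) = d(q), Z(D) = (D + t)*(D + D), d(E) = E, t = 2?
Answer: 2485/4647 ≈ 0.53475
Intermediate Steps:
Z(D) = 2*D*(2 + D) (Z(D) = (D + 2)*(D + D) = (2 + D)*(2*D) = 2*D*(2 + D))
v(f, q) = q
U(w) = 2*w*(2 + w)
(35*(-3) + U(5)*(-34))/(-4647) = (35*(-3) + (2*5*(2 + 5))*(-34))/(-4647) = (-105 + (2*5*7)*(-34))*(-1/4647) = (-105 + 70*(-34))*(-1/4647) = (-105 - 2380)*(-1/4647) = -2485*(-1/4647) = 2485/4647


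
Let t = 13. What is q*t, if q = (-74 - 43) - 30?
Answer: -1911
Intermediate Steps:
q = -147 (q = -117 - 30 = -147)
q*t = -147*13 = -1911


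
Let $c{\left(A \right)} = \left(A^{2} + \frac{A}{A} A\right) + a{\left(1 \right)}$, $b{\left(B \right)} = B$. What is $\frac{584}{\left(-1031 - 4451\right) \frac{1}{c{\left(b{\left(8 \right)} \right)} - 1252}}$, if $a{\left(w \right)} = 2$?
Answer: $\frac{343976}{2741} \approx 125.49$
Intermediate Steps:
$c{\left(A \right)} = 2 + A + A^{2}$ ($c{\left(A \right)} = \left(A^{2} + \frac{A}{A} A\right) + 2 = \left(A^{2} + 1 A\right) + 2 = \left(A^{2} + A\right) + 2 = \left(A + A^{2}\right) + 2 = 2 + A + A^{2}$)
$\frac{584}{\left(-1031 - 4451\right) \frac{1}{c{\left(b{\left(8 \right)} \right)} - 1252}} = \frac{584}{\left(-1031 - 4451\right) \frac{1}{\left(2 + 8 + 8^{2}\right) - 1252}} = \frac{584}{\left(-5482\right) \frac{1}{\left(2 + 8 + 64\right) - 1252}} = \frac{584}{\left(-5482\right) \frac{1}{74 - 1252}} = \frac{584}{\left(-5482\right) \frac{1}{-1178}} = \frac{584}{\left(-5482\right) \left(- \frac{1}{1178}\right)} = \frac{584}{\frac{2741}{589}} = 584 \cdot \frac{589}{2741} = \frac{343976}{2741}$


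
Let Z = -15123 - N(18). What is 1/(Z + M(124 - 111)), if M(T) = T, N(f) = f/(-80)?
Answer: -40/604391 ≈ -6.6182e-5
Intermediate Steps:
N(f) = -f/80 (N(f) = f*(-1/80) = -f/80)
Z = -604911/40 (Z = -15123 - (-1)*18/80 = -15123 - 1*(-9/40) = -15123 + 9/40 = -604911/40 ≈ -15123.)
1/(Z + M(124 - 111)) = 1/(-604911/40 + (124 - 111)) = 1/(-604911/40 + 13) = 1/(-604391/40) = -40/604391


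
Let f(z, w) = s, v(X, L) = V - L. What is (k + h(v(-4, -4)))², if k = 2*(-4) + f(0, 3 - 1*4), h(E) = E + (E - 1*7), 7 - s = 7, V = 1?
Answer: 25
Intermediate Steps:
v(X, L) = 1 - L
s = 0 (s = 7 - 1*7 = 7 - 7 = 0)
f(z, w) = 0
h(E) = -7 + 2*E (h(E) = E + (E - 7) = E + (-7 + E) = -7 + 2*E)
k = -8 (k = 2*(-4) + 0 = -8 + 0 = -8)
(k + h(v(-4, -4)))² = (-8 + (-7 + 2*(1 - 1*(-4))))² = (-8 + (-7 + 2*(1 + 4)))² = (-8 + (-7 + 2*5))² = (-8 + (-7 + 10))² = (-8 + 3)² = (-5)² = 25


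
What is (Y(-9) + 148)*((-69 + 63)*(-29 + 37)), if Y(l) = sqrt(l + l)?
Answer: -7104 - 144*I*sqrt(2) ≈ -7104.0 - 203.65*I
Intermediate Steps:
Y(l) = sqrt(2)*sqrt(l) (Y(l) = sqrt(2*l) = sqrt(2)*sqrt(l))
(Y(-9) + 148)*((-69 + 63)*(-29 + 37)) = (sqrt(2)*sqrt(-9) + 148)*((-69 + 63)*(-29 + 37)) = (sqrt(2)*(3*I) + 148)*(-6*8) = (3*I*sqrt(2) + 148)*(-48) = (148 + 3*I*sqrt(2))*(-48) = -7104 - 144*I*sqrt(2)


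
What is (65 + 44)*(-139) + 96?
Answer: -15055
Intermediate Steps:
(65 + 44)*(-139) + 96 = 109*(-139) + 96 = -15151 + 96 = -15055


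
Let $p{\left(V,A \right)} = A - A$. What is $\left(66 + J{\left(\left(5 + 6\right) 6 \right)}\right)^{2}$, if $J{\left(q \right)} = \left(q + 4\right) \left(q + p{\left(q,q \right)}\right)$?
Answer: $21958596$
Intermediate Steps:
$p{\left(V,A \right)} = 0$
$J{\left(q \right)} = q \left(4 + q\right)$ ($J{\left(q \right)} = \left(q + 4\right) \left(q + 0\right) = \left(4 + q\right) q = q \left(4 + q\right)$)
$\left(66 + J{\left(\left(5 + 6\right) 6 \right)}\right)^{2} = \left(66 + \left(5 + 6\right) 6 \left(4 + \left(5 + 6\right) 6\right)\right)^{2} = \left(66 + 11 \cdot 6 \left(4 + 11 \cdot 6\right)\right)^{2} = \left(66 + 66 \left(4 + 66\right)\right)^{2} = \left(66 + 66 \cdot 70\right)^{2} = \left(66 + 4620\right)^{2} = 4686^{2} = 21958596$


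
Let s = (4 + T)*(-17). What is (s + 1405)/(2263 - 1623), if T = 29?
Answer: 211/160 ≈ 1.3188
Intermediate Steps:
s = -561 (s = (4 + 29)*(-17) = 33*(-17) = -561)
(s + 1405)/(2263 - 1623) = (-561 + 1405)/(2263 - 1623) = 844/640 = 844*(1/640) = 211/160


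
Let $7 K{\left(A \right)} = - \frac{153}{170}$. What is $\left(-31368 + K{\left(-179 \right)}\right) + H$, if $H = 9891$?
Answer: $- \frac{1503399}{70} \approx -21477.0$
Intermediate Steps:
$K{\left(A \right)} = - \frac{9}{70}$ ($K{\left(A \right)} = \frac{\left(-153\right) \frac{1}{170}}{7} = \frac{1}{7} \left(- \frac{9}{10}\right) = - \frac{9}{70}$)
$\left(-31368 + K{\left(-179 \right)}\right) + H = \left(-31368 - \frac{9}{70}\right) + 9891 = - \frac{2195769}{70} + 9891 = - \frac{1503399}{70}$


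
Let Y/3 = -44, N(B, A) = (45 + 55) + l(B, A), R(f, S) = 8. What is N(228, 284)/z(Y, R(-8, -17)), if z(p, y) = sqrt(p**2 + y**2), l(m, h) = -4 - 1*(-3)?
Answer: 99*sqrt(1093)/4372 ≈ 0.74863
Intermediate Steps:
l(m, h) = -1 (l(m, h) = -4 + 3 = -1)
N(B, A) = 99 (N(B, A) = (45 + 55) - 1 = 100 - 1 = 99)
Y = -132 (Y = 3*(-44) = -132)
N(228, 284)/z(Y, R(-8, -17)) = 99/(sqrt((-132)**2 + 8**2)) = 99/(sqrt(17424 + 64)) = 99/(sqrt(17488)) = 99/((4*sqrt(1093))) = 99*(sqrt(1093)/4372) = 99*sqrt(1093)/4372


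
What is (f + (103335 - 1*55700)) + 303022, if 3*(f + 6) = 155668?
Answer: 1207621/3 ≈ 4.0254e+5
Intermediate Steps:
f = 155650/3 (f = -6 + (⅓)*155668 = -6 + 155668/3 = 155650/3 ≈ 51883.)
(f + (103335 - 1*55700)) + 303022 = (155650/3 + (103335 - 1*55700)) + 303022 = (155650/3 + (103335 - 55700)) + 303022 = (155650/3 + 47635) + 303022 = 298555/3 + 303022 = 1207621/3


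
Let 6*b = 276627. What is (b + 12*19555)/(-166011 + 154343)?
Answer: -561529/23336 ≈ -24.063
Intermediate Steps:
b = 92209/2 (b = (1/6)*276627 = 92209/2 ≈ 46105.)
(b + 12*19555)/(-166011 + 154343) = (92209/2 + 12*19555)/(-166011 + 154343) = (92209/2 + 234660)/(-11668) = (561529/2)*(-1/11668) = -561529/23336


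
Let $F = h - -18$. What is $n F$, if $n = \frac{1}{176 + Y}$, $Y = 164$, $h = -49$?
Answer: $- \frac{31}{340} \approx -0.091177$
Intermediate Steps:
$n = \frac{1}{340}$ ($n = \frac{1}{176 + 164} = \frac{1}{340} \approx 0.0029412$)
$F = -31$ ($F = -49 - -18 = -49 + 18 = -31$)
$n F = \frac{1}{340} \left(-31\right) = - \frac{31}{340}$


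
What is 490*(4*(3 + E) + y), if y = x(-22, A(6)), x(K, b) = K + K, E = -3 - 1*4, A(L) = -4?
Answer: -29400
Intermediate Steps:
E = -7 (E = -3 - 4 = -7)
x(K, b) = 2*K
y = -44 (y = 2*(-22) = -44)
490*(4*(3 + E) + y) = 490*(4*(3 - 7) - 44) = 490*(4*(-4) - 44) = 490*(-16 - 44) = 490*(-60) = -29400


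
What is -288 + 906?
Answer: 618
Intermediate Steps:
-288 + 906 = 618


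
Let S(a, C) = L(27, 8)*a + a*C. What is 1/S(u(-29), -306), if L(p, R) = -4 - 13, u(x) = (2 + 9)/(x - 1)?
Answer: 30/3553 ≈ 0.0084436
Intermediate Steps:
u(x) = 11/(-1 + x)
L(p, R) = -17
S(a, C) = -17*a + C*a (S(a, C) = -17*a + a*C = -17*a + C*a)
1/S(u(-29), -306) = 1/((11/(-1 - 29))*(-17 - 306)) = 1/((11/(-30))*(-323)) = 1/((11*(-1/30))*(-323)) = 1/(-11/30*(-323)) = 1/(3553/30) = 30/3553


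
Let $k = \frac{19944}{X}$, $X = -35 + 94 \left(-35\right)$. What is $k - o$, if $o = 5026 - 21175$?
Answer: $\frac{53675481}{3325} \approx 16143.0$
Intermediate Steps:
$X = -3325$ ($X = -35 - 3290 = -3325$)
$o = -16149$
$k = - \frac{19944}{3325}$ ($k = \frac{19944}{-3325} = 19944 \left(- \frac{1}{3325}\right) = - \frac{19944}{3325} \approx -5.9982$)
$k - o = - \frac{19944}{3325} - -16149 = - \frac{19944}{3325} + 16149 = \frac{53675481}{3325}$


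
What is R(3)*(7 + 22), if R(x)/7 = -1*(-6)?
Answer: 1218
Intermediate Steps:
R(x) = 42 (R(x) = 7*(-1*(-6)) = 7*6 = 42)
R(3)*(7 + 22) = 42*(7 + 22) = 42*29 = 1218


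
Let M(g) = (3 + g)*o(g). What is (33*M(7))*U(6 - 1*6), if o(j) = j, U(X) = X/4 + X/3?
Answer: 0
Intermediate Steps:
U(X) = 7*X/12 (U(X) = X*(1/4) + X*(1/3) = X/4 + X/3 = 7*X/12)
M(g) = g*(3 + g) (M(g) = (3 + g)*g = g*(3 + g))
(33*M(7))*U(6 - 1*6) = (33*(7*(3 + 7)))*(7*(6 - 1*6)/12) = (33*(7*10))*(7*(6 - 6)/12) = (33*70)*((7/12)*0) = 2310*0 = 0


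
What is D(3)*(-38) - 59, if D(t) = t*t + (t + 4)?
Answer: -667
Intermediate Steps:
D(t) = 4 + t + t**2 (D(t) = t**2 + (4 + t) = 4 + t + t**2)
D(3)*(-38) - 59 = (4 + 3 + 3**2)*(-38) - 59 = (4 + 3 + 9)*(-38) - 59 = 16*(-38) - 59 = -608 - 59 = -667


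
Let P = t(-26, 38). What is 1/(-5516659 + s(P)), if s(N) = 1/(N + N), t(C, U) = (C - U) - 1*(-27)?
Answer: -74/408232767 ≈ -1.8127e-7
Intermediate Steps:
t(C, U) = 27 + C - U (t(C, U) = (C - U) + 27 = 27 + C - U)
P = -37 (P = 27 - 26 - 1*38 = 27 - 26 - 38 = -37)
s(N) = 1/(2*N)
1/(-5516659 + s(P)) = 1/(-5516659 + (1/2)/(-37)) = 1/(-5516659 + (1/2)*(-1/37)) = 1/(-5516659 - 1/74) = 1/(-408232767/74) = -74/408232767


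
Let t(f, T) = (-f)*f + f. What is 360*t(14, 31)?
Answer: -65520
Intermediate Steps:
t(f, T) = f - f**2 (t(f, T) = -f**2 + f = f - f**2)
360*t(14, 31) = 360*(14*(1 - 1*14)) = 360*(14*(1 - 14)) = 360*(14*(-13)) = 360*(-182) = -65520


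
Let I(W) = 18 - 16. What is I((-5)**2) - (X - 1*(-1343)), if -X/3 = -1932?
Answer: -7137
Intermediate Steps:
X = 5796 (X = -3*(-1932) = 5796)
I(W) = 2
I((-5)**2) - (X - 1*(-1343)) = 2 - (5796 - 1*(-1343)) = 2 - (5796 + 1343) = 2 - 1*7139 = 2 - 7139 = -7137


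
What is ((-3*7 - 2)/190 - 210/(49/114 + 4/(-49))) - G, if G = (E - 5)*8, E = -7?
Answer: -37489867/73910 ≈ -507.24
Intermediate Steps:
G = -96 (G = (-7 - 5)*8 = -12*8 = -96)
((-3*7 - 2)/190 - 210/(49/114 + 4/(-49))) - G = ((-3*7 - 2)/190 - 210/(49/114 + 4/(-49))) - 1*(-96) = ((-21 - 2)*(1/190) - 210/(49*(1/114) + 4*(-1/49))) + 96 = (-23*1/190 - 210/(49/114 - 4/49)) + 96 = (-23/190 - 210/1945/5586) + 96 = (-23/190 - 210*5586/1945) + 96 = (-23/190 - 234612/389) + 96 = -44585227/73910 + 96 = -37489867/73910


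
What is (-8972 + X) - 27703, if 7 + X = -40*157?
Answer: -42962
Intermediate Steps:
X = -6287 (X = -7 - 40*157 = -7 - 6280 = -6287)
(-8972 + X) - 27703 = (-8972 - 6287) - 27703 = -15259 - 27703 = -42962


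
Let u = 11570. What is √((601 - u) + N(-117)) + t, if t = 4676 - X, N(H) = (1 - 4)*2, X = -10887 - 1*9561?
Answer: 25124 + 5*I*√439 ≈ 25124.0 + 104.76*I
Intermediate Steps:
X = -20448 (X = -10887 - 9561 = -20448)
N(H) = -6 (N(H) = -3*2 = -6)
t = 25124 (t = 4676 - 1*(-20448) = 4676 + 20448 = 25124)
√((601 - u) + N(-117)) + t = √((601 - 1*11570) - 6) + 25124 = √((601 - 11570) - 6) + 25124 = √(-10969 - 6) + 25124 = √(-10975) + 25124 = 5*I*√439 + 25124 = 25124 + 5*I*√439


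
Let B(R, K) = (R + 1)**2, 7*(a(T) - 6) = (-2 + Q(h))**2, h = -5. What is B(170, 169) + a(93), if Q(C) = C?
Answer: 29254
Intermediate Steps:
a(T) = 13 (a(T) = 6 + (-2 - 5)**2/7 = 6 + (1/7)*(-7)**2 = 6 + (1/7)*49 = 6 + 7 = 13)
B(R, K) = (1 + R)**2
B(170, 169) + a(93) = (1 + 170)**2 + 13 = 171**2 + 13 = 29241 + 13 = 29254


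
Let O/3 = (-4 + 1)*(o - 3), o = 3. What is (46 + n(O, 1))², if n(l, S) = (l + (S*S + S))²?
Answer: 2500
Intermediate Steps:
O = 0 (O = 3*((-4 + 1)*(3 - 3)) = 3*(-3*0) = 3*0 = 0)
n(l, S) = (S + l + S²)² (n(l, S) = (l + (S² + S))² = (l + (S + S²))² = (S + l + S²)²)
(46 + n(O, 1))² = (46 + (1 + 0 + 1²)²)² = (46 + (1 + 0 + 1)²)² = (46 + 2²)² = (46 + 4)² = 50² = 2500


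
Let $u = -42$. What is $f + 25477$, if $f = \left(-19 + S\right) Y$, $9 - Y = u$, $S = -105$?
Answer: $19153$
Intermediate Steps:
$Y = 51$ ($Y = 9 - -42 = 9 + 42 = 51$)
$f = -6324$ ($f = \left(-19 - 105\right) 51 = \left(-124\right) 51 = -6324$)
$f + 25477 = -6324 + 25477 = 19153$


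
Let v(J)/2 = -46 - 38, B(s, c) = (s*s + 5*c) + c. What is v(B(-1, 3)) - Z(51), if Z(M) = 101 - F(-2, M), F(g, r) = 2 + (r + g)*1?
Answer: -218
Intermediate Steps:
B(s, c) = s² + 6*c (B(s, c) = (s² + 5*c) + c = s² + 6*c)
v(J) = -168 (v(J) = 2*(-46 - 38) = 2*(-84) = -168)
F(g, r) = 2 + g + r (F(g, r) = 2 + (g + r)*1 = 2 + (g + r) = 2 + g + r)
Z(M) = 101 - M (Z(M) = 101 - (2 - 2 + M) = 101 - M)
v(B(-1, 3)) - Z(51) = -168 - (101 - 1*51) = -168 - (101 - 51) = -168 - 1*50 = -168 - 50 = -218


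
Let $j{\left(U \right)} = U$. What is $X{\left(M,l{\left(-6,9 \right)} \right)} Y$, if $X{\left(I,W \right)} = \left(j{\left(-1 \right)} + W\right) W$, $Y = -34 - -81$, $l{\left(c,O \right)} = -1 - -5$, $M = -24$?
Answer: $564$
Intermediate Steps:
$l{\left(c,O \right)} = 4$ ($l{\left(c,O \right)} = -1 + 5 = 4$)
$Y = 47$ ($Y = -34 + 81 = 47$)
$X{\left(I,W \right)} = W \left(-1 + W\right)$ ($X{\left(I,W \right)} = \left(-1 + W\right) W = W \left(-1 + W\right)$)
$X{\left(M,l{\left(-6,9 \right)} \right)} Y = 4 \left(-1 + 4\right) 47 = 4 \cdot 3 \cdot 47 = 12 \cdot 47 = 564$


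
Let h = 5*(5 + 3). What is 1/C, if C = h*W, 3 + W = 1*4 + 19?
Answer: 1/800 ≈ 0.0012500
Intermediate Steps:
W = 20 (W = -3 + (1*4 + 19) = -3 + (4 + 19) = -3 + 23 = 20)
h = 40 (h = 5*8 = 40)
C = 800 (C = 40*20 = 800)
1/C = 1/800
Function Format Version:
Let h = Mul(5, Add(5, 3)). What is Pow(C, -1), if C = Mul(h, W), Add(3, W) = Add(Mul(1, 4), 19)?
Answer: Rational(1, 800) ≈ 0.0012500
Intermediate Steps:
W = 20 (W = Add(-3, Add(Mul(1, 4), 19)) = Add(-3, Add(4, 19)) = Add(-3, 23) = 20)
h = 40 (h = Mul(5, 8) = 40)
C = 800 (C = Mul(40, 20) = 800)
Pow(C, -1) = Pow(800, -1) = Rational(1, 800)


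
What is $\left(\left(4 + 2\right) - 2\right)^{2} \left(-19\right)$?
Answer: $-304$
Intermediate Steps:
$\left(\left(4 + 2\right) - 2\right)^{2} \left(-19\right) = \left(6 - 2\right)^{2} \left(-19\right) = 4^{2} \left(-19\right) = 16 \left(-19\right) = -304$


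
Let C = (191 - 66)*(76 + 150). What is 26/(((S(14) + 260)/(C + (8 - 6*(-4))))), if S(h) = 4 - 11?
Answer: 735332/253 ≈ 2906.4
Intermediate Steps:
S(h) = -7
C = 28250 (C = 125*226 = 28250)
26/(((S(14) + 260)/(C + (8 - 6*(-4))))) = 26/(((-7 + 260)/(28250 + (8 - 6*(-4))))) = 26/((253/(28250 + (8 + 24)))) = 26/((253/(28250 + 32))) = 26/((253/28282)) = 26/((253*(1/28282))) = 26/(253/28282) = 26*(28282/253) = 735332/253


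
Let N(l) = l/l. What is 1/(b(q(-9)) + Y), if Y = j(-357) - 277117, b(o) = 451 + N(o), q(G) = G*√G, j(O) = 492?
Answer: -1/276173 ≈ -3.6209e-6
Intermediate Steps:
N(l) = 1
q(G) = G^(3/2)
b(o) = 452 (b(o) = 451 + 1 = 452)
Y = -276625 (Y = 492 - 277117 = -276625)
1/(b(q(-9)) + Y) = 1/(452 - 276625) = 1/(-276173) = -1/276173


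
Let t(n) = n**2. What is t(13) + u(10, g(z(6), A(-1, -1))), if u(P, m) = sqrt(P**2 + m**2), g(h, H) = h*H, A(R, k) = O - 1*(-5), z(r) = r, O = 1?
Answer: 169 + 2*sqrt(349) ≈ 206.36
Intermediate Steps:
A(R, k) = 6 (A(R, k) = 1 - 1*(-5) = 1 + 5 = 6)
g(h, H) = H*h
t(13) + u(10, g(z(6), A(-1, -1))) = 13**2 + sqrt(10**2 + (6*6)**2) = 169 + sqrt(100 + 36**2) = 169 + sqrt(100 + 1296) = 169 + sqrt(1396) = 169 + 2*sqrt(349)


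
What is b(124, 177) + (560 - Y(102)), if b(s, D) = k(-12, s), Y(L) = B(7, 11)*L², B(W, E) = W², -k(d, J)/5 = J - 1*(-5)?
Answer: -509881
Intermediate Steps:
k(d, J) = -25 - 5*J (k(d, J) = -5*(J - 1*(-5)) = -5*(J + 5) = -5*(5 + J) = -25 - 5*J)
Y(L) = 49*L² (Y(L) = 7²*L² = 49*L²)
b(s, D) = -25 - 5*s
b(124, 177) + (560 - Y(102)) = (-25 - 5*124) + (560 - 49*102²) = (-25 - 620) + (560 - 49*10404) = -645 + (560 - 1*509796) = -645 + (560 - 509796) = -645 - 509236 = -509881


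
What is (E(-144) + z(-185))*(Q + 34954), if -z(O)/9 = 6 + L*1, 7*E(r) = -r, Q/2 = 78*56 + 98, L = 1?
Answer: -13034142/7 ≈ -1.8620e+6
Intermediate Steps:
Q = 8932 (Q = 2*(78*56 + 98) = 2*(4368 + 98) = 2*4466 = 8932)
E(r) = -r/7 (E(r) = (-r)/7 = -r/7)
z(O) = -63 (z(O) = -9*(6 + 1*1) = -9*(6 + 1) = -9*7 = -63)
(E(-144) + z(-185))*(Q + 34954) = (-1/7*(-144) - 63)*(8932 + 34954) = (144/7 - 63)*43886 = -297/7*43886 = -13034142/7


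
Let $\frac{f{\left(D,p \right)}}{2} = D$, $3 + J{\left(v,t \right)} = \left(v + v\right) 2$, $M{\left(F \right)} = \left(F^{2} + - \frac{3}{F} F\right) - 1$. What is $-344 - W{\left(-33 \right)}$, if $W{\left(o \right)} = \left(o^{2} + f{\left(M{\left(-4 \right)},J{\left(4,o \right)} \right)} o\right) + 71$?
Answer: $-712$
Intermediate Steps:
$M{\left(F \right)} = -4 + F^{2}$ ($M{\left(F \right)} = \left(F^{2} - 3\right) - 1 = \left(-3 + F^{2}\right) - 1 = -4 + F^{2}$)
$J{\left(v,t \right)} = -3 + 4 v$ ($J{\left(v,t \right)} = -3 + \left(v + v\right) 2 = -3 + 2 v 2 = -3 + 4 v$)
$f{\left(D,p \right)} = 2 D$
$W{\left(o \right)} = 71 + o^{2} + 24 o$ ($W{\left(o \right)} = \left(o^{2} + 2 \left(-4 + \left(-4\right)^{2}\right) o\right) + 71 = \left(o^{2} + 2 \left(-4 + 16\right) o\right) + 71 = \left(o^{2} + 2 \cdot 12 o\right) + 71 = \left(o^{2} + 24 o\right) + 71 = 71 + o^{2} + 24 o$)
$-344 - W{\left(-33 \right)} = -344 - \left(71 + \left(-33\right)^{2} + 24 \left(-33\right)\right) = -344 - \left(71 + 1089 - 792\right) = -344 - 368 = -712$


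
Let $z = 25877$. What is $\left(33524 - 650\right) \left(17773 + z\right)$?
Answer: $1434950100$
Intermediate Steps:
$\left(33524 - 650\right) \left(17773 + z\right) = \left(33524 - 650\right) \left(17773 + 25877\right) = 32874 \cdot 43650 = 1434950100$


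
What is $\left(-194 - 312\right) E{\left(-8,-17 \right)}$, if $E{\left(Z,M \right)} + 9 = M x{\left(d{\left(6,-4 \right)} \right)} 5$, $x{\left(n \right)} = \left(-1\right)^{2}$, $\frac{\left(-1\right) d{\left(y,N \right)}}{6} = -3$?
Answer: $47564$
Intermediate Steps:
$d{\left(y,N \right)} = 18$ ($d{\left(y,N \right)} = \left(-6\right) \left(-3\right) = 18$)
$x{\left(n \right)} = 1$
$E{\left(Z,M \right)} = -9 + 5 M$ ($E{\left(Z,M \right)} = -9 + M 1 \cdot 5 = -9 + M 5 = -9 + 5 M$)
$\left(-194 - 312\right) E{\left(-8,-17 \right)} = \left(-194 - 312\right) \left(-9 + 5 \left(-17\right)\right) = - 506 \left(-9 - 85\right) = \left(-506\right) \left(-94\right) = 47564$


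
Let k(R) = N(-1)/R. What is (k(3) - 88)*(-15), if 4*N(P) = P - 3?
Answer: 1325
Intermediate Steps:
N(P) = -3/4 + P/4 (N(P) = (P - 3)/4 = (-3 + P)/4 = -3/4 + P/4)
k(R) = -1/R (k(R) = (-3/4 + (1/4)*(-1))/R = (-3/4 - 1/4)/R = -1/R)
(k(3) - 88)*(-15) = (-1/3 - 88)*(-15) = -265/3*(-15) = 1325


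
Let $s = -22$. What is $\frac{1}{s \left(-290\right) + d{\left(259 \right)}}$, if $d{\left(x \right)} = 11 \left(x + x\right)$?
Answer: $\frac{1}{12078} \approx 8.2795 \cdot 10^{-5}$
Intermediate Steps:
$d{\left(x \right)} = 22 x$ ($d{\left(x \right)} = 11 \cdot 2 x = 22 x$)
$\frac{1}{s \left(-290\right) + d{\left(259 \right)}} = \frac{1}{\left(-22\right) \left(-290\right) + 22 \cdot 259} = \frac{1}{6380 + 5698} = \frac{1}{12078}$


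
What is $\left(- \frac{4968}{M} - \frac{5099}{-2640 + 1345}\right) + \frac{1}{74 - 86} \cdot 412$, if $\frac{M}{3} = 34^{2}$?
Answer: $- \frac{35735822}{1122765} \approx -31.828$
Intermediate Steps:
$M = 3468$ ($M = 3 \cdot 34^{2} = 3 \cdot 1156 = 3468$)
$\left(- \frac{4968}{M} - \frac{5099}{-2640 + 1345}\right) + \frac{1}{74 - 86} \cdot 412 = \left(- \frac{4968}{3468} - \frac{5099}{-2640 + 1345}\right) + \frac{1}{74 - 86} \cdot 412 = \left(\left(-4968\right) \frac{1}{3468} - \frac{5099}{-1295}\right) + \frac{1}{-12} \cdot 412 = \left(- \frac{414}{289} - - \frac{5099}{1295}\right) - \frac{103}{3} = \left(- \frac{414}{289} + \frac{5099}{1295}\right) - \frac{103}{3} = \frac{937481}{374255} - \frac{103}{3} = - \frac{35735822}{1122765}$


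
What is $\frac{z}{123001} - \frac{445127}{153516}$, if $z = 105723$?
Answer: $- \frac{38520894059}{18882621516} \approx -2.04$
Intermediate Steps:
$\frac{z}{123001} - \frac{445127}{153516} = \frac{105723}{123001} - \frac{445127}{153516} = - \frac{38520894059}{18882621516}$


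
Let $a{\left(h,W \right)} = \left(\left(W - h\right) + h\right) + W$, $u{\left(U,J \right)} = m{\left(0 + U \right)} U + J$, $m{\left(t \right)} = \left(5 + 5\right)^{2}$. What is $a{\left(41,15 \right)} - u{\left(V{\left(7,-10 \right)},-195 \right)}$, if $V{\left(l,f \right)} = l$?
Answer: $-475$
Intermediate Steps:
$m{\left(t \right)} = 100$ ($m{\left(t \right)} = 10^{2} = 100$)
$u{\left(U,J \right)} = J + 100 U$ ($u{\left(U,J \right)} = 100 U + J = J + 100 U$)
$a{\left(h,W \right)} = 2 W$ ($a{\left(h,W \right)} = W + W = 2 W$)
$a{\left(41,15 \right)} - u{\left(V{\left(7,-10 \right)},-195 \right)} = 2 \cdot 15 - \left(-195 + 100 \cdot 7\right) = 30 - \left(-195 + 700\right) = 30 - 505 = -475$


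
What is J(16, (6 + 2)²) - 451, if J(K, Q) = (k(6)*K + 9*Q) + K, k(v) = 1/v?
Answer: 431/3 ≈ 143.67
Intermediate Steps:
k(v) = 1/v
J(K, Q) = 9*Q + 7*K/6 (J(K, Q) = (K/6 + 9*Q) + K = (9*Q + K/6) + K = 9*Q + 7*K/6)
J(16, (6 + 2)²) - 451 = (9*(6 + 2)² + (7/6)*16) - 451 = (9*8² + 56/3) - 451 = (9*64 + 56/3) - 451 = (576 + 56/3) - 451 = 1784/3 - 451 = 431/3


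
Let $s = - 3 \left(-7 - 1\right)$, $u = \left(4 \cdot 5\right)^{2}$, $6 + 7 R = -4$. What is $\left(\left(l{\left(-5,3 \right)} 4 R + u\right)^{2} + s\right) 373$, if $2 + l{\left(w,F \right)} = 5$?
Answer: $\frac{2679473848}{49} \approx 5.4683 \cdot 10^{7}$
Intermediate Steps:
$l{\left(w,F \right)} = 3$ ($l{\left(w,F \right)} = -2 + 5 = 3$)
$R = - \frac{10}{7}$ ($R = - \frac{6}{7} + \frac{1}{7} \left(-4\right) = - \frac{6}{7} - \frac{4}{7} = - \frac{10}{7} \approx -1.4286$)
$u = 400$ ($u = 20^{2} = 400$)
$s = 24$ ($s = \left(-3\right) \left(-8\right) = 24$)
$\left(\left(l{\left(-5,3 \right)} 4 R + u\right)^{2} + s\right) 373 = \left(\left(3 \cdot 4 \left(- \frac{10}{7}\right) + 400\right)^{2} + 24\right) 373 = \left(\left(12 \left(- \frac{10}{7}\right) + 400\right)^{2} + 24\right) 373 = \left(\left(- \frac{120}{7} + 400\right)^{2} + 24\right) 373 = \left(\left(\frac{2680}{7}\right)^{2} + 24\right) 373 = \left(\frac{7182400}{49} + 24\right) 373 = \frac{7183576}{49} \cdot 373 = \frac{2679473848}{49}$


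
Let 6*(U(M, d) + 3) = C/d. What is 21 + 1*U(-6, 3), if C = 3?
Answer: 109/6 ≈ 18.167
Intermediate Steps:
U(M, d) = -3 + 1/(2*d) (U(M, d) = -3 + (3/d)/6 = -3 + 1/(2*d))
21 + 1*U(-6, 3) = 21 + 1*(-3 + (½)/3) = 21 + 1*(-3 + (½)*(⅓)) = 21 + 1*(-3 + ⅙) = 21 + 1*(-17/6) = 21 - 17/6 = 109/6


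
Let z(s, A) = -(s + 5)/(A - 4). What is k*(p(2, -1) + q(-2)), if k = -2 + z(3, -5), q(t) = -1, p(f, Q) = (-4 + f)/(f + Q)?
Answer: 10/3 ≈ 3.3333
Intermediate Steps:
p(f, Q) = (-4 + f)/(Q + f)
z(s, A) = -(5 + s)/(-4 + A)
k = -10/9 (k = -2 + (-5 - 1*3)/(-4 - 5) = -2 + (-5 - 3)/(-9) = -2 - ⅑*(-8) = -2 + 8/9 = -10/9 ≈ -1.1111)
k*(p(2, -1) + q(-2)) = -10*((-4 + 2)/(-1 + 2) - 1)/9 = -10*(-2/1 - 1)/9 = -10*(1*(-2) - 1)/9 = -10*(-2 - 1)/9 = -10/9*(-3) = 10/3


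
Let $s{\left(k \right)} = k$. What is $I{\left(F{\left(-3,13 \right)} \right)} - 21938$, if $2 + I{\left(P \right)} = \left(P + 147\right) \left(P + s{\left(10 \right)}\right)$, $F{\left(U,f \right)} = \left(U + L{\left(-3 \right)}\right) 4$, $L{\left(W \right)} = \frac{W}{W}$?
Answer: $-21662$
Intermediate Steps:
$L{\left(W \right)} = 1$
$F{\left(U,f \right)} = 4 + 4 U$ ($F{\left(U,f \right)} = \left(U + 1\right) 4 = \left(1 + U\right) 4 = 4 + 4 U$)
$I{\left(P \right)} = -2 + \left(10 + P\right) \left(147 + P\right)$ ($I{\left(P \right)} = -2 + \left(P + 147\right) \left(P + 10\right) = -2 + \left(147 + P\right) \left(10 + P\right) = -2 + \left(10 + P\right) \left(147 + P\right)$)
$I{\left(F{\left(-3,13 \right)} \right)} - 21938 = \left(1468 + \left(4 + 4 \left(-3\right)\right)^{2} + 157 \left(4 + 4 \left(-3\right)\right)\right) - 21938 = \left(1468 + \left(4 - 12\right)^{2} + 157 \left(4 - 12\right)\right) - 21938 = \left(1468 + \left(-8\right)^{2} + 157 \left(-8\right)\right) - 21938 = \left(1468 + 64 - 1256\right) - 21938 = 276 - 21938 = -21662$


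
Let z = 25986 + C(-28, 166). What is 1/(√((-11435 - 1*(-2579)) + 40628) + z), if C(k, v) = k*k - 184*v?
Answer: -1887/7105652 - 13*√47/7105652 ≈ -0.00027811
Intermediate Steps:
C(k, v) = k² - 184*v
z = -3774 (z = 25986 + ((-28)² - 184*166) = 25986 + (784 - 30544) = 25986 - 29760 = -3774)
1/(√((-11435 - 1*(-2579)) + 40628) + z) = 1/(√((-11435 - 1*(-2579)) + 40628) - 3774) = 1/(√((-11435 + 2579) + 40628) - 3774) = 1/(√(-8856 + 40628) - 3774) = 1/(√31772 - 3774) = 1/(26*√47 - 3774) = 1/(-3774 + 26*√47)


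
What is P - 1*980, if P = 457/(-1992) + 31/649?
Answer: -1267186681/1292808 ≈ -980.18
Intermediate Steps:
P = -234841/1292808 (P = 457*(-1/1992) + 31*(1/649) = -457/1992 + 31/649 = -234841/1292808 ≈ -0.18165)
P - 1*980 = -234841/1292808 - 1*980 = -234841/1292808 - 980 = -1267186681/1292808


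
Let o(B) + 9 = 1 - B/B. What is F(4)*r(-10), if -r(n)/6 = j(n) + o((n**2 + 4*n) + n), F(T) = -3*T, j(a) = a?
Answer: -1368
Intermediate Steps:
o(B) = -9 (o(B) = -9 + (1 - B/B) = -9 + (1 - 1*1) = -9 + (1 - 1) = -9 + 0 = -9)
r(n) = 54 - 6*n (r(n) = -6*(n - 9) = -6*(-9 + n) = 54 - 6*n)
F(4)*r(-10) = (-3*4)*(54 - 6*(-10)) = -12*(54 + 60) = -12*114 = -1368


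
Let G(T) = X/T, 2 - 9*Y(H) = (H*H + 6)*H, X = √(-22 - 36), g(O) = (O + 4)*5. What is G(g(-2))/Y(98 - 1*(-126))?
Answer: -I*√58/12489740 ≈ -6.0976e-7*I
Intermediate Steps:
g(O) = 20 + 5*O (g(O) = (4 + O)*5 = 20 + 5*O)
X = I*√58 (X = √(-58) = I*√58 ≈ 7.6158*I)
Y(H) = 2/9 - H*(6 + H²)/9 (Y(H) = 2/9 - (H*H + 6)*H/9 = 2/9 - (H² + 6)*H/9 = 2/9 - (6 + H²)*H/9 = 2/9 - H*(6 + H²)/9)
G(T) = I*√58/T (G(T) = (I*√58)/T = I*√58/T)
G(g(-2))/Y(98 - 1*(-126)) = (I*√58/(20 + 5*(-2)))/(2/9 - 2*(98 - 1*(-126))/3 - (98 - 1*(-126))³/9) = (I*√58/(20 - 10))/(2/9 - 2*(98 + 126)/3 - (98 + 126)³/9) = (I*√58/10)/(2/9 - ⅔*224 - ⅑*224³) = (I*√58*(⅒))/(2/9 - 448/3 - ⅑*11239424) = (I*√58/10)/(2/9 - 448/3 - 11239424/9) = (I*√58/10)/(-1248974) = (I*√58/10)*(-1/1248974) = -I*√58/12489740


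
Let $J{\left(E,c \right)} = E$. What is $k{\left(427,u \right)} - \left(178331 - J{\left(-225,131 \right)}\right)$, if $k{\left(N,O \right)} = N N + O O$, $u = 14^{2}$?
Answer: $42189$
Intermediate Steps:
$u = 196$
$k{\left(N,O \right)} = N^{2} + O^{2}$
$k{\left(427,u \right)} - \left(178331 - J{\left(-225,131 \right)}\right) = \left(427^{2} + 196^{2}\right) - \left(178331 - -225\right) = \left(182329 + 38416\right) - \left(178331 + 225\right) = 220745 - 178556 = 42189$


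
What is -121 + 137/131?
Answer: -15714/131 ≈ -119.95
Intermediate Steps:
-121 + 137/131 = -15714/131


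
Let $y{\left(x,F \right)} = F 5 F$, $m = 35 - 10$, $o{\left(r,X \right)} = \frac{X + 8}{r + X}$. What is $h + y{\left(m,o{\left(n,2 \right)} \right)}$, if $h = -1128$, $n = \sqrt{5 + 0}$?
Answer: $3372 - 2000 \sqrt{5} \approx -1100.1$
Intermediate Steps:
$n = \sqrt{5} \approx 2.2361$
$o{\left(r,X \right)} = \frac{8 + X}{X + r}$
$m = 25$
$y{\left(x,F \right)} = 5 F^{2}$ ($y{\left(x,F \right)} = 5 F F = 5 F^{2}$)
$h + y{\left(m,o{\left(n,2 \right)} \right)} = -1128 + 5 \left(\frac{8 + 2}{2 + \sqrt{5}}\right)^{2} = -1128 + 5 \left(\frac{1}{2 + \sqrt{5}} \cdot 10\right)^{2} = -1128 + 5 \left(\frac{10}{2 + \sqrt{5}}\right)^{2} = -1128 + 5 \frac{100}{\left(2 + \sqrt{5}\right)^{2}} = -1128 + \frac{500}{\left(2 + \sqrt{5}\right)^{2}}$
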